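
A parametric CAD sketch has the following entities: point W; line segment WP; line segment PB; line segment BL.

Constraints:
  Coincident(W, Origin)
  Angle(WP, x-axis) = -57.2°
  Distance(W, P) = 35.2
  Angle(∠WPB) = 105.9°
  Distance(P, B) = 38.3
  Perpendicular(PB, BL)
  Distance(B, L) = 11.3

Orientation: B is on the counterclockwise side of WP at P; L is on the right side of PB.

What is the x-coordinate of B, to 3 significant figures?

55.7

W is at the origin; WP runs at -57.2° with length 35.2, so P = 35.2·(cos -57.2°, sin -57.2°) = (19.1, -29.6). ∠WPB = 105.9°, so PB runs at -57.2° + (180° − 105.9°) = 16.9° from the x-axis; with |PB| = 38.3, B = P + 38.3·(cos 16.9°, sin 16.9°) = (55.7, -18.5). So B.x = 55.7.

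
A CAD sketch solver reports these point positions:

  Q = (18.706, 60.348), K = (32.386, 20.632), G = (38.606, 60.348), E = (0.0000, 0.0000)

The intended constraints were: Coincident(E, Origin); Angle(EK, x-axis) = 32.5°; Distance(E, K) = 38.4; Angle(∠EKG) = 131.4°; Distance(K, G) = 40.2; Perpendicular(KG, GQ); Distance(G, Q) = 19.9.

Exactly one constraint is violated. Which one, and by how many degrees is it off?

Perpendicular(KG, GQ) — off by 8.90°.

E = (0.00, 0.00) ✓; EK at 32.50° ✓; |EK| = 38.40 ✓; ∠EKG = 131.4° ✓; |KG| = 40.20 ✓; ∠(KG, GQ) = 98.90° ✗; |GQ| = 19.90 ✓.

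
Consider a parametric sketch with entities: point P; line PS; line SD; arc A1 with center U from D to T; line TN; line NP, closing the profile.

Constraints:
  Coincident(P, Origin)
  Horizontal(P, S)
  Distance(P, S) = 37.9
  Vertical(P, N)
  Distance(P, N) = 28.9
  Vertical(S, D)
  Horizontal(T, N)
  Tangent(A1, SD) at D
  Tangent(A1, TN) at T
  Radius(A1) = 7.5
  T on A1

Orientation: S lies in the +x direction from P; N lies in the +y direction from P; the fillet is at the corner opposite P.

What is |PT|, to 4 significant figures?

41.94

P is at the origin; PS is horizontal with |PS| = 37.9 and S on the +x side, so S = (37.90, 0.000). PN is vertical with |PN| = 28.9 and N on the +y side, so N = (0.000, 28.90). The virtual corner opposite P is at (37.90, 28.90). The tangent condition forces UD to be normal to SD and tangency of A1 to TN means the radius UT is perpendicular to TN, with radius 7.5, so the center U sits 7.5 in from both sides at U = (30.40, 21.40). That places the tangent points at D = (37.90, 21.40) on SD and T = (30.40, 28.90) on TN. Then |PT| = |T − P| = 41.94.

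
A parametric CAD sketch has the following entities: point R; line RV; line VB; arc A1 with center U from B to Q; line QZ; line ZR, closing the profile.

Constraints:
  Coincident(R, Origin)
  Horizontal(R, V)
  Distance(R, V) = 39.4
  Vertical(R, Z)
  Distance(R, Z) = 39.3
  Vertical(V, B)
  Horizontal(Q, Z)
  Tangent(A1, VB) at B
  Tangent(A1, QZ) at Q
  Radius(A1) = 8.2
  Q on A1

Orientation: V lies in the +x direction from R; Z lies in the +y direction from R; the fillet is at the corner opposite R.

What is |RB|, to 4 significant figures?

50.20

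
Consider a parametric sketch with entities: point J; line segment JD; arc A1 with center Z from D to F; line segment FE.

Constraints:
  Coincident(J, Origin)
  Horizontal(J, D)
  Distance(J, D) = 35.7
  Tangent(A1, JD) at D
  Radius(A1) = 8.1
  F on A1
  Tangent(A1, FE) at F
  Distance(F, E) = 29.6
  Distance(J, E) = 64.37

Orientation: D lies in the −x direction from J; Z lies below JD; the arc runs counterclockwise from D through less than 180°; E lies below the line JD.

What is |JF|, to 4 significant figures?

43.08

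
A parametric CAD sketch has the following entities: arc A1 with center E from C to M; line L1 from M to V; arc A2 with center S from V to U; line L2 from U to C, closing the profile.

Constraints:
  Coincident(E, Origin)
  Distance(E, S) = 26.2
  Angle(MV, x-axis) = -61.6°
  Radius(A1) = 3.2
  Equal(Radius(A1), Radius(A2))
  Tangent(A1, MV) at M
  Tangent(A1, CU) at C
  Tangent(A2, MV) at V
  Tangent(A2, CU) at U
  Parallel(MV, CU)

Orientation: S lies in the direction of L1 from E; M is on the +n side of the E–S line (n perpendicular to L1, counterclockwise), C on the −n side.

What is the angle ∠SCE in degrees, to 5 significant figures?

83.037°

The slot axis is L1's direction at -61.6°, so u = (cos -61.6°, sin -61.6°) = (0.47562, -0.87965) and n = (−sin -61.6°, cos -61.6°) = (0.87965, 0.47562). E is at the origin and S lies 26.2 along u from E, so S = 26.2·u = (12.461, -23.047). Tangency of A1 to both parallel lines with radius 3.2 puts M and C at E ± 3.2·n: M = (2.8149, 1.5220), C = (-2.8149, -1.5220). Then cos ∠SCE = CS·CE / (|CS||CE|), giving 83.037°.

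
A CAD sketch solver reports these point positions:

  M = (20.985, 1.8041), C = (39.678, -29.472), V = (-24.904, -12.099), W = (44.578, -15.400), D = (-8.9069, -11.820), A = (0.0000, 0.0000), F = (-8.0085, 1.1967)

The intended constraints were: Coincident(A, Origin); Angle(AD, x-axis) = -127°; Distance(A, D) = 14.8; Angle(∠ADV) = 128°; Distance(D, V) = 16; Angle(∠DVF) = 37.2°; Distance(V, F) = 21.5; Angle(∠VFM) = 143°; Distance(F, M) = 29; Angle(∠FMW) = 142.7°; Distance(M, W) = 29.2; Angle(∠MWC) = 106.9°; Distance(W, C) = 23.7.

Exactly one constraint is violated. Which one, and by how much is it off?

Distance(W, C) = 23.7 — off by 8.80.

A = (0.00, 0.00) ✓; AD at -127.0° ✓; |AD| = 14.80 ✓; ∠ADV = 128.0° ✓; |DV| = 16.00 ✓; ∠DVF = 37.20° ✓; |VF| = 21.50 ✓; ∠VFM = 143.0° ✓; |FM| = 29.00 ✓; ∠FMW = 142.7° ✓; |MW| = 29.20 ✓; ∠MWC = 106.9° ✓; |WC| = 14.90 ✗.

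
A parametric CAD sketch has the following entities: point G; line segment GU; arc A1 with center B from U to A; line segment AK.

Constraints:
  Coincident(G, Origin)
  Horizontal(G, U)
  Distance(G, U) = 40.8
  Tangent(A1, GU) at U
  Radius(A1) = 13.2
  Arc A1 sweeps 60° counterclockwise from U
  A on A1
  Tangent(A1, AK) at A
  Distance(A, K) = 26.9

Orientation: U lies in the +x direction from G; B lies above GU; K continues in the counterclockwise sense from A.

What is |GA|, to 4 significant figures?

52.65

G is at the origin; G and U share the same y with |GU| = 40.8 and U on the +x side, so U = (40.80, 0.000). Since A1 is tangent to GU there, BU ⟂ GU, so B = U + (0, 13.2) = (40.80, 13.20). On A1, U sits at bearing -90° from B; a 60° counterclockwise sweep puts A at bearing -30°, so A = B + 13.2·(cos -30°, sin -30°) = (52.23, 6.600). Then |GA| = |A − G| = 52.65.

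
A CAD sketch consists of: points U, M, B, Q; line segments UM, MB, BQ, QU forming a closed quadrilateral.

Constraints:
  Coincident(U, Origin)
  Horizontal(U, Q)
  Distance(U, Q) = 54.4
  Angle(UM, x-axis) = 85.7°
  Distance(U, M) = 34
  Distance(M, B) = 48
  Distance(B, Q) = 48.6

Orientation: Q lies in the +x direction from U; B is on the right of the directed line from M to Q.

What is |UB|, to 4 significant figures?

15.86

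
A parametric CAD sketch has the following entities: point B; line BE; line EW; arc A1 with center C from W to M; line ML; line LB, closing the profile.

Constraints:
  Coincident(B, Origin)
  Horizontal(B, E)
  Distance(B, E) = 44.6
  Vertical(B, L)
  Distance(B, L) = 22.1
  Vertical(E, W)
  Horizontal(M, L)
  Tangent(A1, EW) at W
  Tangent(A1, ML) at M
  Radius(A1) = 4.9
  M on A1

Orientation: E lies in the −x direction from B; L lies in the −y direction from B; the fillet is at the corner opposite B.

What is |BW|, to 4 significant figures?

47.80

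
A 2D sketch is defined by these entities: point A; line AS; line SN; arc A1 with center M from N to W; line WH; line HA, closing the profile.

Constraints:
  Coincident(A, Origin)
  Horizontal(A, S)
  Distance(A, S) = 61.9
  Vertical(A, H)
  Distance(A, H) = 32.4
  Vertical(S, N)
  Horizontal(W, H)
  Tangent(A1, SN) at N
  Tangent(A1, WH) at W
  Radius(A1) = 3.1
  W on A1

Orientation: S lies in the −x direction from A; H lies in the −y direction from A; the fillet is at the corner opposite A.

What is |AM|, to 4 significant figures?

65.70

A is at the origin; AS is horizontal with |AS| = 61.9 and S on the −x side, so S = (-61.90, 0.000). A and H share the same x with |AH| = 32.4 and H on the −y side, so H = (0.000, -32.40). The virtual corner opposite A is at (-61.90, -32.40). A1 meets SN tangentially, so MN is at right angles to SN and the tangent condition forces MW to be normal to WH, with radius 3.1, so the center M sits 3.1 in from both sides at M = (-58.80, -29.30). Then |AM| = |M − A| = 65.70.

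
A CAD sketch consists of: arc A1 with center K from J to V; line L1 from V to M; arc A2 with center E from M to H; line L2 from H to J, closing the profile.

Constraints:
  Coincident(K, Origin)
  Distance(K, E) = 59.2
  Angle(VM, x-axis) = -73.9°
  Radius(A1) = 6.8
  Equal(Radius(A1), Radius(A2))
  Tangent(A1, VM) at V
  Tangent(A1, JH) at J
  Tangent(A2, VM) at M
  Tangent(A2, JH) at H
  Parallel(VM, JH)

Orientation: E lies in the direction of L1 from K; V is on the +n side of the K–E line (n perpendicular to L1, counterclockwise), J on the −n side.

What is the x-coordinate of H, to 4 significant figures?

9.884

Tangency of A1 to both parallel lines with radius 6.8 puts V and J at K ± 6.8·n: V = (6.533, 1.886), J = (-6.533, -1.886). Equal radii place M and H the same way about E: M = E + 6.8·n = (22.95, -54.99), H = E − 6.8·n = (9.884, -58.76). So H.x = 9.884.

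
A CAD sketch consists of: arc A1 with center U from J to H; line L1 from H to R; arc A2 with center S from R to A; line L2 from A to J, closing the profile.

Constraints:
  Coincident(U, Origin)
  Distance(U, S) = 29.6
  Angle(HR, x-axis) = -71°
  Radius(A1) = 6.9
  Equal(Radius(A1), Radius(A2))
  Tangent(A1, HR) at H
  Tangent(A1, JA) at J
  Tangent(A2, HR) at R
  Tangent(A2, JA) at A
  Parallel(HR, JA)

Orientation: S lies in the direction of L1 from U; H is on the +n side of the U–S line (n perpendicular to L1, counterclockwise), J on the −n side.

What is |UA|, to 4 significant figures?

30.39

Tangency of A1 to both parallel lines with radius 6.9 puts H and J at U ± 6.9·n: H = (6.524, 2.246), J = (-6.524, -2.246). Equal radii place R and A the same way about S: R = S + 6.9·n = (16.16, -25.74), A = S − 6.9·n = (3.113, -30.23). Then |UA| = |A − U| = 30.39.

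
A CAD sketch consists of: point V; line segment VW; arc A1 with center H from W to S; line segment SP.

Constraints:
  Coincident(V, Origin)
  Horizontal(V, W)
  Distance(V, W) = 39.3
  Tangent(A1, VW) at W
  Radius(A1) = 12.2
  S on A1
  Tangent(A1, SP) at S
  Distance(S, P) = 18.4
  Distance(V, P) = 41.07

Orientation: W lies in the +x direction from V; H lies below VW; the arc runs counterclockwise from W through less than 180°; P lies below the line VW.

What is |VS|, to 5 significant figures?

29.766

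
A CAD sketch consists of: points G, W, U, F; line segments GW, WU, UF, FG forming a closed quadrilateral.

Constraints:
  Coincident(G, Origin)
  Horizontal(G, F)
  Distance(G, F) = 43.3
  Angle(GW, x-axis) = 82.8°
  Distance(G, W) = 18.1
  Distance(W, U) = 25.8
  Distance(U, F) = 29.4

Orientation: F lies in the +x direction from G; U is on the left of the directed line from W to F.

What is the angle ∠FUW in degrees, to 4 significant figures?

108.3°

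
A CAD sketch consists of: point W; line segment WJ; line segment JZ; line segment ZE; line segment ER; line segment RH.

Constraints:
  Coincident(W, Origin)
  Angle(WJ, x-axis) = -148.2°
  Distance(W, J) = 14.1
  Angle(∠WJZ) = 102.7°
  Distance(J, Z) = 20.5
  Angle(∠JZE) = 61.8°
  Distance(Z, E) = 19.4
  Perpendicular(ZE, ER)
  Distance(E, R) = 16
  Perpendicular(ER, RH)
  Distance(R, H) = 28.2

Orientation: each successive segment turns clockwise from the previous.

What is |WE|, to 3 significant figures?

14.8

W is at the origin; WJ runs at -148.2° with length 14.1, so J = (-12.0, -7.43). ∠WJZ = 102.7° gives JZ at 134° from the x-axis; with |JZ| = 20.5, Z = (-26.4, 7.19). ∠JZE = 61.8° gives ZE at 16.3° from the x-axis; with |ZE| = 19.4, E = (-7.73, 12.6). Then |WE| = |E − W| = 14.8.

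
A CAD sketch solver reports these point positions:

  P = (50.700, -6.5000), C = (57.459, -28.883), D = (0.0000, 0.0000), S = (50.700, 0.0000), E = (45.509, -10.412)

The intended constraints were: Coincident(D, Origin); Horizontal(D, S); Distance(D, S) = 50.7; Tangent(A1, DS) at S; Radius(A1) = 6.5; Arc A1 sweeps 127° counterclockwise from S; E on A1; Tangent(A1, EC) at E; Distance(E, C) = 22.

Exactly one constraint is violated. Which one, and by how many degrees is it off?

Tangent(A1, EC) at E — off by 4.10°.

D = (0.00, 0.00) ✓; D.y = 0.00, S.y = 0.00 ✓; |DS| = 50.70 ✓; ∠(PS, SD) = 90.00° ✓; |PS| = 6.500 ✓; bearing(P→E) − bearing(P→S) = 127.0° ✓; |PE| = 6.500 ✓; ∠(PE, EC) = 94.10° ✗; |EC| = 22.00 ✓.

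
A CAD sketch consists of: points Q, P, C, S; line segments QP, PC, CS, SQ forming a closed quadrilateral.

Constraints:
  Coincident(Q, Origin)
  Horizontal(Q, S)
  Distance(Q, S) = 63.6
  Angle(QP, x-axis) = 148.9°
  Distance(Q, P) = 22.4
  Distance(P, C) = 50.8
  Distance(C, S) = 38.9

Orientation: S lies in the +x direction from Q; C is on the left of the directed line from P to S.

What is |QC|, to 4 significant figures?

37.17

Checks: Q = (0.00, 0.00) ✓; |PC| = 50.80 ✓; |CS| = 38.90 ✓.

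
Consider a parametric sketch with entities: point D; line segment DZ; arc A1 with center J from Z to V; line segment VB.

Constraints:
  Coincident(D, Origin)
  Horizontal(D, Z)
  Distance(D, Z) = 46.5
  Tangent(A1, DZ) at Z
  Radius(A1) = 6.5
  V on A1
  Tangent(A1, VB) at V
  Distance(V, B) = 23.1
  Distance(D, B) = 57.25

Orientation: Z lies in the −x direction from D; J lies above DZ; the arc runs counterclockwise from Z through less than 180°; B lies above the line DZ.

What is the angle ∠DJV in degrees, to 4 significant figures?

28.46°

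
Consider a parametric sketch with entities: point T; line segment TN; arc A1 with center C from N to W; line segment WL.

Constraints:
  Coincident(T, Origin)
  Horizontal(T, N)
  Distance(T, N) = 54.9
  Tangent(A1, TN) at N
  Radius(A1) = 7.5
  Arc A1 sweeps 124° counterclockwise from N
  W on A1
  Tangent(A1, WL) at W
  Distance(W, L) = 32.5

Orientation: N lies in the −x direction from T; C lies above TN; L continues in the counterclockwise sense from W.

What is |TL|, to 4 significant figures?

77.22

T is at the origin; TN is horizontal with |TN| = 54.9 and N on the −x side, so N = (-54.90, 0.000). Since A1 is tangent to TN there, CN ⟂ TN, so C = N + (0, 7.5) = (-54.90, 7.500). On A1, N sits at bearing -90° from C; a 124° counterclockwise sweep puts W at bearing 34°, so W = C + 7.5·(cos 34°, sin 34°) = (-48.68, 11.69). Tangency of A1 to WL means the radius CW is perpendicular to WL, so WL runs along (−sin 34°, cos 34°); with |WL| = 32.5, L = (-66.86, 38.64). Then |TL| = |L − T| = 77.22.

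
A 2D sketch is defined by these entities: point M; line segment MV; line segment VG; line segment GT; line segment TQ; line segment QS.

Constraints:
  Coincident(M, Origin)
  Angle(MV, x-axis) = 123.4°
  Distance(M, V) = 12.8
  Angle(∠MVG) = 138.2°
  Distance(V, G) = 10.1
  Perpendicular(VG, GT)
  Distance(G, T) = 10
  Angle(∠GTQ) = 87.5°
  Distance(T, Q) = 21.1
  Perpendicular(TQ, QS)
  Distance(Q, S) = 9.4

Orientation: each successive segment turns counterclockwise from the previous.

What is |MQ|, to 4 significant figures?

1.539

M is at the origin; MV runs at 123.4° with length 12.8, so V = (-7.046, 10.69). ∠MVG = 138.2° gives VG at 165.2° from the x-axis; with |VG| = 10.1, G = (-16.81, 13.27). The perpendicularity gives GT at right angles to VG, so GT runs at -104.8°; with |GT| = 10.0, T = (-19.37, 3.598). ∠GTQ = 87.5° gives TQ at -12.30° from the x-axis; with |TQ| = 21.1, Q = (1.250, -0.8971). Then |MQ| = |Q − M| = 1.539.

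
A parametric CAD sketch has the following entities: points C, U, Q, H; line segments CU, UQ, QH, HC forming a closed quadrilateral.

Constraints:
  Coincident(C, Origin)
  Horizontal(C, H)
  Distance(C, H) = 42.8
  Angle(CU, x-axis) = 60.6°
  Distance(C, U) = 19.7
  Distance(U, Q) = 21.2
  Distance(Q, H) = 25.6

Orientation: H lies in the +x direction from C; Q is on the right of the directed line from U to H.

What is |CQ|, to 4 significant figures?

17.53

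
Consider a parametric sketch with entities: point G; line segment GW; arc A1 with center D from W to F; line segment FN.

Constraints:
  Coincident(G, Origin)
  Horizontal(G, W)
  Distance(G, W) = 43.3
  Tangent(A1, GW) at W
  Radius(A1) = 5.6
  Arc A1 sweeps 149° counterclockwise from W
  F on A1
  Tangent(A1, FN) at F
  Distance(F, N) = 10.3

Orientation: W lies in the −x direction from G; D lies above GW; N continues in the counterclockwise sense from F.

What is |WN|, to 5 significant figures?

16.792

G is at the origin; G and W share the same y with |GW| = 43.3 and W on the −x side, so W = (-43.300, 0.0000). Since A1 is tangent to GW there, DW ⟂ GW, so D = W + (0, 5.6) = (-43.300, 5.6000). On A1, W sits at bearing -90° from D; a 149° counterclockwise sweep puts F at bearing 59°, so F = D + 5.6·(cos 59°, sin 59°) = (-40.416, 10.400). The tangent condition forces DF to be normal to FN, so FN runs along (−sin 59°, cos 59°); with |FN| = 10.3, N = (-49.245, 15.705). Then |WN| = |N − W| = 16.792.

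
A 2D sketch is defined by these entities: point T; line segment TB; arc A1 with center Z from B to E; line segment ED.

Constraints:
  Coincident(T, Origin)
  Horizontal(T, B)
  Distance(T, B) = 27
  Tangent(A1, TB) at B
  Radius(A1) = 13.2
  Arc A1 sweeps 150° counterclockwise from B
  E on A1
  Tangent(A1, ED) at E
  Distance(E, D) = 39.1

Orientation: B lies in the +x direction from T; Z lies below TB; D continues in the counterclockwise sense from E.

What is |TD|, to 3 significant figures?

70.0

T is at the origin; T and B share the same y with |TB| = 27.0 and B on the +x side, so B = (27.0, 0.00). The tangent condition forces ZB to be normal to TB, so Z = B + (0, -13.2) = (27.0, -13.2). On A1, B sits at bearing 90° from Z; a 150° counterclockwise sweep puts E at bearing 240°, so E = Z + 13.2·(cos 240°, sin 240°) = (20.4, -24.6). Since A1 is tangent to ED there, ZE ⟂ ED, so ED runs along (−sin 240°, cos 240°); with |ED| = 39.1, D = (54.3, -44.2). Then |TD| = |D − T| = 70.0.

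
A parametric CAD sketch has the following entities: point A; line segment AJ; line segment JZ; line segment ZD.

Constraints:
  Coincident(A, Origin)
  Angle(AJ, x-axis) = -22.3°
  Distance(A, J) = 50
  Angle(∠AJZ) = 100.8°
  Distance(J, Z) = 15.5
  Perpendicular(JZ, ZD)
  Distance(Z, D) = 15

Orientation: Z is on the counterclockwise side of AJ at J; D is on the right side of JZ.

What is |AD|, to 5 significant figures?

68.769

A is at the origin; AJ runs at -22.3° with length 50.0, so J = 50.0·(cos -22.3°, sin -22.3°) = (46.260, -18.973). ∠AJZ = 100.8°, so JZ runs at -22.3° + (180° − 100.8°) = 56.900° from the x-axis; with |JZ| = 15.5, Z = J + 15.5·(cos 56.900°, sin 56.900°) = (54.725, -5.9882). JZ is perpendicular to ZD; with |ZD| = 15.0 on the right of JZ, D = Z + 15.0·(0.83772, -0.54610) = (67.291, -14.180). Then |AD| = |D − A| = 68.769.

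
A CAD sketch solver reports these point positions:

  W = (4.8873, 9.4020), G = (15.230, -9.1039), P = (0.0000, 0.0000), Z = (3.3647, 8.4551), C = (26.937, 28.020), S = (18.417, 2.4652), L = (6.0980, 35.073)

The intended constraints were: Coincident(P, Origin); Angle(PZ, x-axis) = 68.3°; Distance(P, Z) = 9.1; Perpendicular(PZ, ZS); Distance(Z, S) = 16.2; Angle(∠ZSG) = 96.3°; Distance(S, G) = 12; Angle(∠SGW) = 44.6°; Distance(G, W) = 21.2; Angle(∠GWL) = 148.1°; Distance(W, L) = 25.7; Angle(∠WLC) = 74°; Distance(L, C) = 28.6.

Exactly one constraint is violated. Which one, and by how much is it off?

Distance(L, C) = 28.6 — off by 6.60.

P = (0.00, 0.00) ✓; PZ at 68.30° ✓; |PZ| = 9.100 ✓; ∠(PZ, ZS) = 90.00° ✓; |ZS| = 16.20 ✓; ∠ZSG = 96.30° ✓; |SG| = 12.00 ✓; ∠SGW = 44.60° ✓; |GW| = 21.20 ✓; ∠GWL = 148.1° ✓; |WL| = 25.70 ✓; ∠WLC = 74.00° ✓; |LC| = 22.00 ✗.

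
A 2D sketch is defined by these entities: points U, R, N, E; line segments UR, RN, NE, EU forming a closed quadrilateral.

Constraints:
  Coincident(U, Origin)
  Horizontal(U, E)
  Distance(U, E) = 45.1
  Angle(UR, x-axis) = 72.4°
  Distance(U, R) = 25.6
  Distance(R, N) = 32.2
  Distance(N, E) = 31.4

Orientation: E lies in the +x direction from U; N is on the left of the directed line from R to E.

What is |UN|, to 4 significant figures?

49.96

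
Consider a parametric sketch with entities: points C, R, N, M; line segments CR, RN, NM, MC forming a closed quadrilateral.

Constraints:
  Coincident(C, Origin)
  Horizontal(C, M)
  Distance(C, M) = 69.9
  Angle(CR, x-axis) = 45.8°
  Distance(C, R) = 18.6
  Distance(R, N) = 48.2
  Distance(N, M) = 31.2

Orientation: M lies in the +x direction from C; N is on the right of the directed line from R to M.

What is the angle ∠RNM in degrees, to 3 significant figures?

92.3°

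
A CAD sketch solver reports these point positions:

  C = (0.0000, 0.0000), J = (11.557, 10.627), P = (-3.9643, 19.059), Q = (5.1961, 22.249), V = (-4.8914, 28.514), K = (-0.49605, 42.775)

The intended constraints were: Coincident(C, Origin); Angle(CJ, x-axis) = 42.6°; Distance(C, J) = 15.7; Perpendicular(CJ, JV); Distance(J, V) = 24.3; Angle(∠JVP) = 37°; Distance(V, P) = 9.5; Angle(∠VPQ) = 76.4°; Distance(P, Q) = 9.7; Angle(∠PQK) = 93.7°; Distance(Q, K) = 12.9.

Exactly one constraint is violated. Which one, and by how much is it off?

Distance(Q, K) = 12.9 — off by 8.40.

C = (0.00, 0.00) ✓; CJ at 42.60° ✓; |CJ| = 15.70 ✓; ∠(CJ, JV) = 90.00° ✓; |JV| = 24.30 ✓; ∠JVP = 37.00° ✓; |VP| = 9.500 ✓; ∠VPQ = 76.40° ✓; |PQ| = 9.700 ✓; ∠PQK = 93.70° ✓; |QK| = 21.30 ✗.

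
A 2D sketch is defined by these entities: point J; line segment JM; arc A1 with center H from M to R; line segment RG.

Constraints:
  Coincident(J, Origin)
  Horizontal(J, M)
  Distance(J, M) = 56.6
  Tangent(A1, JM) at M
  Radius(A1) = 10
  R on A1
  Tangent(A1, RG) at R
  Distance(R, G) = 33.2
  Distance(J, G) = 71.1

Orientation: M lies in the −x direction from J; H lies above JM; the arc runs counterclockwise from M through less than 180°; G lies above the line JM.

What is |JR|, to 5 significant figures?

48.570

Checks: |HM| = 10.00 ✓; |HR| = 10.00 ✓; ∠(HR, RG) = 90.00° ✓; |RG| = 33.20 ✓; |JG| = 71.10 ✓.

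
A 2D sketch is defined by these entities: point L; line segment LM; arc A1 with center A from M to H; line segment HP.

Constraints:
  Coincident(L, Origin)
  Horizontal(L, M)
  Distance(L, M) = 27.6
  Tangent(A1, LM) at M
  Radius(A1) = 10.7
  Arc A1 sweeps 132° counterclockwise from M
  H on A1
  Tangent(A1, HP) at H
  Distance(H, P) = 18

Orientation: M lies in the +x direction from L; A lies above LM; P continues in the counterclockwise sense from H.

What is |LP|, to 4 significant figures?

39.09

L is at the origin; LM is horizontal with |LM| = 27.6 and M on the +x side, so M = (27.60, 0.000). Since A1 is tangent to LM there, AM ⟂ LM, so A = M + (0, 10.7) = (27.60, 10.70). On A1, M sits at bearing -90° from A; a 132° counterclockwise sweep puts H at bearing 42°, so H = A + 10.7·(cos 42°, sin 42°) = (35.55, 17.86). A1 meets HP tangentially, so AH is at right angles to HP, so HP runs along (−sin 42°, cos 42°); with |HP| = 18.0, P = (23.51, 31.24). Then |LP| = |P − L| = 39.09.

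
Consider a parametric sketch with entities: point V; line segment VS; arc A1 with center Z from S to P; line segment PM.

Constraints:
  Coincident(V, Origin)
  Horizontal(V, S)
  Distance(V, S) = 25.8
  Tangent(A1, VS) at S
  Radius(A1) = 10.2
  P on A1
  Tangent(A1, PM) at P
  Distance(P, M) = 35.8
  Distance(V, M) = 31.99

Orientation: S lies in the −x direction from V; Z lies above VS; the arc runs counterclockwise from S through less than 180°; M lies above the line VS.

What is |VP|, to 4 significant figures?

18.26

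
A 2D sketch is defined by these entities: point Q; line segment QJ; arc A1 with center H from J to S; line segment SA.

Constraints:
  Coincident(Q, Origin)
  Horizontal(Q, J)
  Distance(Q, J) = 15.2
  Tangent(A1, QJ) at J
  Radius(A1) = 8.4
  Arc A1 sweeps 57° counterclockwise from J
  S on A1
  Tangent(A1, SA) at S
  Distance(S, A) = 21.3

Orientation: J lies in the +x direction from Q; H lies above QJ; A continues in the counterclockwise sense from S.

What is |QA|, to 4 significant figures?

40.20

On A1, J sits at bearing -90° from H; a 57° counterclockwise sweep puts S at bearing -33°, so S = H + 8.4·(cos -33°, sin -33°) = (22.24, 3.825). Tangency of A1 to SA means the radius HS is perpendicular to SA, so SA runs along (−sin -33°, cos -33°); with |SA| = 21.3, A = (33.85, 21.69). Then |QA| = |A − Q| = 40.20.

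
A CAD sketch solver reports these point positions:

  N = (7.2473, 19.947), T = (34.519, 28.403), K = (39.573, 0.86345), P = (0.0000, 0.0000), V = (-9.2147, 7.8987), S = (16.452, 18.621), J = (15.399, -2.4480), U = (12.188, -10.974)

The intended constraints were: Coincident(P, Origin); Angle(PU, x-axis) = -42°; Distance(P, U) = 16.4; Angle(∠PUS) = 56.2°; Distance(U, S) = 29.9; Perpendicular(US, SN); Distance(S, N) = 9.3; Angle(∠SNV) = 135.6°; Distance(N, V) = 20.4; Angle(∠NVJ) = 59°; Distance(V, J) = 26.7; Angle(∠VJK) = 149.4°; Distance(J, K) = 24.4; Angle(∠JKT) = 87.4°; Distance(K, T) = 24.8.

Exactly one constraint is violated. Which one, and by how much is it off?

Distance(K, T) = 24.8 — off by 3.20.

P = (0.00, 0.00) ✓; PU at -42.00° ✓; |PU| = 16.40 ✓; ∠PUS = 56.20° ✓; |US| = 29.90 ✓; ∠(US, SN) = 90.00° ✓; |SN| = 9.300 ✓; ∠SNV = 135.6° ✓; |NV| = 20.40 ✓; ∠NVJ = 59.00° ✓; |VJ| = 26.70 ✓; ∠VJK = 149.4° ✓; |JK| = 24.40 ✓; ∠JKT = 87.40° ✓; |KT| = 28.00 ✗.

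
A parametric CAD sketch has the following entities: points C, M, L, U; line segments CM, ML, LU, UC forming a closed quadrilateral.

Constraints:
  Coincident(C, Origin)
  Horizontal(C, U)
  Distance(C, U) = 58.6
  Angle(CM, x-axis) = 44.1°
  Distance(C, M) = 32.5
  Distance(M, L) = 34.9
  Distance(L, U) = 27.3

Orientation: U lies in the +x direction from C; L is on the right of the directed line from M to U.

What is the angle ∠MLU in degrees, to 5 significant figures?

83.720°

C is at the origin; CU is horizontal with |CU| = 58.6 and U in +x, so U = (58.6, 0). CM runs at 44.1° with |CM| = 32.5, so M = (23.339, 22.617). L is determined by |ML| = 34.9 and |LU| = 27.3 together: it lies at the intersection of circle(M, 34.9) and circle(U, 27.3). With |MU| = 41.891, the foot of the radical line on MU is 26.588 from M and the perpendicular offset is √(34.9² − 26.588²) = 22.607. Taking the right-of-MU solution: L = (33.513, -10.767).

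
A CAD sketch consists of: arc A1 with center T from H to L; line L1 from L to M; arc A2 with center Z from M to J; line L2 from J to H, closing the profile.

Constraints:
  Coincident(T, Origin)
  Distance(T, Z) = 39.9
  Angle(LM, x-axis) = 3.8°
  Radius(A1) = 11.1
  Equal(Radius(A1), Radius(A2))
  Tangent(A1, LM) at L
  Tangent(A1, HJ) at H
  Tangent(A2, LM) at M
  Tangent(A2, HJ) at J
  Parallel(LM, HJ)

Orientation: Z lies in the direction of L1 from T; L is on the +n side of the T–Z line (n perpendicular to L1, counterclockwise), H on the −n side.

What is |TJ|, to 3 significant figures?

41.4

The slot axis is L1's direction at 3.8°, so u = (cos 3.8°, sin 3.8°) = (0.998, 0.0663) and n = (−sin 3.8°, cos 3.8°) = (-0.0663, 0.998). T is at the origin and Z lies 39.9 along u from T, so Z = 39.9·u = (39.8, 2.64). Tangency of A1 to both parallel lines with radius 11.1 puts L and H at T ± 11.1·n: L = (-0.736, 11.1), H = (0.736, -11.1). Equal radii place M and J the same way about Z: M = Z + 11.1·n = (39.1, 13.7), J = Z − 11.1·n = (40.5, -8.43). Then |TJ| = |J − T| = 41.4.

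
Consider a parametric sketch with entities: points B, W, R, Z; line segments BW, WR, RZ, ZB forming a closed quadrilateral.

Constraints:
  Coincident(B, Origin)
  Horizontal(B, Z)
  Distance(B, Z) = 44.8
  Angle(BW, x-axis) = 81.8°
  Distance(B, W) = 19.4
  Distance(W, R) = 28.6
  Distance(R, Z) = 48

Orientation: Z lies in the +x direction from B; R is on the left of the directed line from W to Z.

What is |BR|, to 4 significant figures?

46.37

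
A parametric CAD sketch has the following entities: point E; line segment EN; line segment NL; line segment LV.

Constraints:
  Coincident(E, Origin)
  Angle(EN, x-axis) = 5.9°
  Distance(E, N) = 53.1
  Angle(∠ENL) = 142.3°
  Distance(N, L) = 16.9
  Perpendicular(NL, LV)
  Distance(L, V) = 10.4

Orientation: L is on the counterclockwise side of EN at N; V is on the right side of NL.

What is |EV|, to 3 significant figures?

72.9

E is at the origin; EN runs at 5.9° with length 53.1, so N = 53.1·(cos 5.9°, sin 5.9°) = (52.8, 5.46). ∠ENL = 142.3°, so NL runs at 5.9° + (180° − 142.3°) = 43.6° from the x-axis; with |NL| = 16.9, L = N + 16.9·(cos 43.6°, sin 43.6°) = (65.1, 17.1). NL is perpendicular to LV; with |LV| = 10.4 on the right of NL, V = L + 10.4·(0.690, -0.724) = (72.2, 9.58). Then |EV| = |V − E| = 72.9.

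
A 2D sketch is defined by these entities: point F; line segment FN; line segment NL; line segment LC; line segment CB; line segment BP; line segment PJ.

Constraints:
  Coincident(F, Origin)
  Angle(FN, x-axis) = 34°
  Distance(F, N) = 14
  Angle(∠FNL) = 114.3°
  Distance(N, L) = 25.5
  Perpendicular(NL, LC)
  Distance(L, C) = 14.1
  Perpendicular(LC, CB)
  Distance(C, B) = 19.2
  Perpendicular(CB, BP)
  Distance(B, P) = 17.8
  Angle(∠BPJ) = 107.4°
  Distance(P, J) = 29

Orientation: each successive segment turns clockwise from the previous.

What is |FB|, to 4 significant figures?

12.14

The perpendicularity gives LC at right angles to NL, so LC runs at -121.7°; with |LC| = 14.1, C = (25.89, -17.57). LC ⟂ CB, so CB runs at 148.3°; with |CB| = 19.2, B = (9.557, -7.478). Then |FB| = |B − F| = 12.14.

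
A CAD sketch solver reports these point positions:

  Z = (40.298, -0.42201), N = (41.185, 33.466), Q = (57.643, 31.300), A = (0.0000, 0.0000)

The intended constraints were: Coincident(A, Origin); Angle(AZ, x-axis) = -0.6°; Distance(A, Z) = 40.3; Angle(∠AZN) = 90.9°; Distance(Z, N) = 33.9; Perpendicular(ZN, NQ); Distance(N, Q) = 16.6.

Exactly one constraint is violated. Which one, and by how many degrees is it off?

Perpendicular(ZN, NQ) — off by 6.00°.

A = (0.00, 0.00) ✓; AZ at -0.6000° ✓; |AZ| = 40.30 ✓; ∠AZN = 90.90° ✓; |ZN| = 33.90 ✓; ∠(ZN, NQ) = 96.00° ✗; |NQ| = 16.60 ✓.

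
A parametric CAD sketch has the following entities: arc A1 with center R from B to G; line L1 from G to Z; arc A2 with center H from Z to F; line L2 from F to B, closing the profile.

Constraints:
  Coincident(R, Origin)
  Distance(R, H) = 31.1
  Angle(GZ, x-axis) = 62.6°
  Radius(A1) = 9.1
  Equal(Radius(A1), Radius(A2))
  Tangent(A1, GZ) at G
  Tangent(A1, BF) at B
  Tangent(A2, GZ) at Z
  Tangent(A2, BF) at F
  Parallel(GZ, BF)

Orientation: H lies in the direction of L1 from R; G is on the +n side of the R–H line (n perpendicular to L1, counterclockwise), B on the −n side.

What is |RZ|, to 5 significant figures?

32.404

The slot axis is L1's direction at 62.6°, so u = (cos 62.6°, sin 62.6°) = (0.46020, 0.88782) and n = (−sin 62.6°, cos 62.6°) = (-0.88782, 0.46020). R is at the origin and H lies 31.1 along u from R, so H = 31.1·u = (14.312, 27.611). Tangency of A1 to both parallel lines with radius 9.1 puts G and B at R ± 9.1·n: G = (-8.0791, 4.1878), B = (8.0791, -4.1878). Equal radii place Z and F the same way about H: Z = H + 9.1·n = (6.2331, 31.799), F = H − 9.1·n = (22.391, 23.423). Then |RZ| = |Z − R| = 32.404.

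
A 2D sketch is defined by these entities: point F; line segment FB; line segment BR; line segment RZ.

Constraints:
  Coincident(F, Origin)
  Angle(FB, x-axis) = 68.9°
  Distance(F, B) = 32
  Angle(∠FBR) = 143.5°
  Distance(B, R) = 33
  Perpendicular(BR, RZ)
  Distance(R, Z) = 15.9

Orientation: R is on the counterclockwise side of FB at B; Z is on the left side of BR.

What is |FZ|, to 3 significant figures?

58.8

F is at the origin; FB runs at 68.9° with length 32.0, so B = 32.0·(cos 68.9°, sin 68.9°) = (11.5, 29.9). ∠FBR = 143.5°, so BR runs at 68.9° + (180° − 143.5°) = 105° from the x-axis; with |BR| = 33.0, R = B + 33.0·(cos 105°, sin 105°) = (2.76, 61.7). BR ⟂ RZ; with |RZ| = 15.9 on the left of BR, Z = R + 15.9·(-0.964, -0.266) = (-12.6, 57.4). Then |FZ| = |Z − F| = 58.8.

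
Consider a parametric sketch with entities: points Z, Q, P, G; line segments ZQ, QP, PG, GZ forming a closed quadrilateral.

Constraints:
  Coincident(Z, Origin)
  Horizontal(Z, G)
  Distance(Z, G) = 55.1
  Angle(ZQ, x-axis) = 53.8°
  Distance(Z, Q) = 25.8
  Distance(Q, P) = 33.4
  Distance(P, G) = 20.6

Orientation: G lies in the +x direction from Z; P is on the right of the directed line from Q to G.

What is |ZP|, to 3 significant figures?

35.8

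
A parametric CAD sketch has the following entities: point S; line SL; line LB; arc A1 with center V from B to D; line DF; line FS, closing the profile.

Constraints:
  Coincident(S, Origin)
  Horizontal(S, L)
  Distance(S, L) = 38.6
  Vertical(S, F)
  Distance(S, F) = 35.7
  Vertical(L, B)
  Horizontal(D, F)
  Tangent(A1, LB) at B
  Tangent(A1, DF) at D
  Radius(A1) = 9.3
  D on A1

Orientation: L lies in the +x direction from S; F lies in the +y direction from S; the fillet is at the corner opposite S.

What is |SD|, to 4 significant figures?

46.18

The virtual corner opposite S is at (38.60, 35.70). A1 meets LB tangentially, so VB is at right angles to LB and A1 meets DF tangentially, so VD is at right angles to DF, with radius 9.3, so the center V sits 9.3 in from both sides at V = (29.30, 26.40). That places the tangent points at B = (38.60, 26.40) on LB and D = (29.30, 35.70) on DF. Then |SD| = |D − S| = 46.18.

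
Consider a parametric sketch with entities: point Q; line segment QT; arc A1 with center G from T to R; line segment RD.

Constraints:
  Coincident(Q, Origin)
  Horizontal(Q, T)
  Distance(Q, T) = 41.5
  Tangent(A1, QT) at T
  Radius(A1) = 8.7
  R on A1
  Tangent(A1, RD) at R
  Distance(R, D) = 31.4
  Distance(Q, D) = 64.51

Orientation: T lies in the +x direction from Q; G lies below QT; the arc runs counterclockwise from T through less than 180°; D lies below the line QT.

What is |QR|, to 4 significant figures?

36.60

Checks: |QT| = 41.50 ✓; |GT| = 8.700 ✓; |GR| = 8.700 ✓; ∠(GR, RD) = 90.00° ✓; |RD| = 31.40 ✓; |QD| = 64.51 ✓.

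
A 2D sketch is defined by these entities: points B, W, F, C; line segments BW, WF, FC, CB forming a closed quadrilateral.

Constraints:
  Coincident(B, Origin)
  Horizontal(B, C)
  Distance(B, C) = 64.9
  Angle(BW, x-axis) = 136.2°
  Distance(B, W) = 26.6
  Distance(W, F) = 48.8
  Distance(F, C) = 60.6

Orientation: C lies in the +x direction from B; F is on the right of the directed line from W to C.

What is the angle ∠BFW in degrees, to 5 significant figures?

13.433°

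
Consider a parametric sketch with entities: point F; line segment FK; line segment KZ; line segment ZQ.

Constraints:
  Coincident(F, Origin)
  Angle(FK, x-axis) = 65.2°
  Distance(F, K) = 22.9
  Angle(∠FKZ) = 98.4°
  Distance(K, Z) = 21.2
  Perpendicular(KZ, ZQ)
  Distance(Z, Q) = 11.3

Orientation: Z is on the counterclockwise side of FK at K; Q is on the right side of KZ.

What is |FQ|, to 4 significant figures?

41.90

∠FKZ = 98.4°, so KZ runs at 65.2° + (180° − 98.4°) = 146.8° from the x-axis; with |KZ| = 21.2, Z = K + 21.2·(cos 146.8°, sin 146.8°) = (-8.134, 32.40). KZ is perpendicular to ZQ; with |ZQ| = 11.3 on the right of KZ, Q = Z + 11.3·(0.5476, 0.8368) = (-1.946, 41.85). Then |FQ| = |Q − F| = 41.90.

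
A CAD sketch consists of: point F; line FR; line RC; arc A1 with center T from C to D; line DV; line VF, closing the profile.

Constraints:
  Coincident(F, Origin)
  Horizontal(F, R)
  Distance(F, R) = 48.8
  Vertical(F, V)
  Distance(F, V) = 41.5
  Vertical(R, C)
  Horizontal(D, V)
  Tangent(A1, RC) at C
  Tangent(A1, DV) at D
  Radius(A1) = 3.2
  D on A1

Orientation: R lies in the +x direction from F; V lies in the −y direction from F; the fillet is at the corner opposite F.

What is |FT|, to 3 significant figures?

59.6

F and V share the same x with |FV| = 41.5 and V on the −y side, so V = (0.00, -41.5). The virtual corner opposite F is at (48.8, -41.5). Since A1 is tangent to RC there, TC ⟂ RC and since A1 is tangent to DV there, TD ⟂ DV, with radius 3.2, so the center T sits 3.2 in from both sides at T = (45.6, -38.3). Then |FT| = |T − F| = 59.6.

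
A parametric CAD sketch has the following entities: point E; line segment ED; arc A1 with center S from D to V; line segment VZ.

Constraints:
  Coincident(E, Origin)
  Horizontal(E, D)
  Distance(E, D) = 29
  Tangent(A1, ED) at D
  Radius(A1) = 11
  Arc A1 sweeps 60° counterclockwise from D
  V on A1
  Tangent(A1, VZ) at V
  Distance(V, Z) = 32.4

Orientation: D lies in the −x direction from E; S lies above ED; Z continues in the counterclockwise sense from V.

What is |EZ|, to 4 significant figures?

33.72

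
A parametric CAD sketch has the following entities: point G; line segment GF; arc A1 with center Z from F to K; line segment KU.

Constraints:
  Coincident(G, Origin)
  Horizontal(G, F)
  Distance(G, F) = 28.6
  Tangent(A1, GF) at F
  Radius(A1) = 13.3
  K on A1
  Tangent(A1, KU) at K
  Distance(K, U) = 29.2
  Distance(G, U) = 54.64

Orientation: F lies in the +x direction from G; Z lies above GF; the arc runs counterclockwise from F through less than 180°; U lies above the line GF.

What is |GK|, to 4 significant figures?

44.82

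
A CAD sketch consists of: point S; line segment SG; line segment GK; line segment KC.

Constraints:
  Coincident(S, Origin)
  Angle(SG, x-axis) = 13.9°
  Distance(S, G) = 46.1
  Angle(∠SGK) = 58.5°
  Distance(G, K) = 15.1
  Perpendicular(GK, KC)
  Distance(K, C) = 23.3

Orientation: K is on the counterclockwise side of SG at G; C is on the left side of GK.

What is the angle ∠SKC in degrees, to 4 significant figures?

12.88°

∠SGK = 58.5°, so GK runs at 13.9° + (180° − 58.5°) = 135.4° from the x-axis; with |GK| = 15.1, K = G + 15.1·(cos 135.4°, sin 135.4°) = (34.00, 21.68). The perpendicularity gives KC at right angles to GK; with |KC| = 23.3 on the left of GK, C = K + 23.3·(-0.7022, -0.7120) = (17.64, 5.087). Then cos ∠SKC = KS·KC / (|KS||KC|), giving 12.88°.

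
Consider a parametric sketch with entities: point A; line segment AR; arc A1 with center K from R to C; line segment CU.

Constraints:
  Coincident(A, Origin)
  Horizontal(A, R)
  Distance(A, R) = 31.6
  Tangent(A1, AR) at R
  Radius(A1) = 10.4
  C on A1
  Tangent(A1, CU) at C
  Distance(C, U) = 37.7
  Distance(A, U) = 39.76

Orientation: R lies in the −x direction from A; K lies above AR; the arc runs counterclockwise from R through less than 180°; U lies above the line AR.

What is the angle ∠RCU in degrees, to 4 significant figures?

148.4°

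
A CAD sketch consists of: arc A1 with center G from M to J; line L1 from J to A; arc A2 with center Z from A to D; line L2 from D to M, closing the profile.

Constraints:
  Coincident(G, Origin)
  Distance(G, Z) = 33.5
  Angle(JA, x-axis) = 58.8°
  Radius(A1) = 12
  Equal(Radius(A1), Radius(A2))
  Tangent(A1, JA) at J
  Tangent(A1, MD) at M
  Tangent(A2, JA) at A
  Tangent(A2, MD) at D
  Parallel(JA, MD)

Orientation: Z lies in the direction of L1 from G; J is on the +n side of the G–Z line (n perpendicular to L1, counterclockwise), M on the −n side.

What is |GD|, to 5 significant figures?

35.584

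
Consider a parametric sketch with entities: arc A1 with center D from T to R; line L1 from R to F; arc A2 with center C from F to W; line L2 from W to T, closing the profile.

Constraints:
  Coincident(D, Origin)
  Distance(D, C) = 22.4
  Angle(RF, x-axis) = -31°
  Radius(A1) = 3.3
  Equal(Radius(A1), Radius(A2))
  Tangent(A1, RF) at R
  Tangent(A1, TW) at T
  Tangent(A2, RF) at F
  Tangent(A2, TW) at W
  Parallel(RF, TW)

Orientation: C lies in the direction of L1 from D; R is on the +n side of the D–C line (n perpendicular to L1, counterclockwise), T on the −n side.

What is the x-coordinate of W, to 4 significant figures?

17.50

The slot axis is L1's direction at -31.0°, so u = (cos -31.0°, sin -31.0°) = (0.8572, -0.5150) and n = (−sin -31.0°, cos -31.0°) = (0.5150, 0.8572). D is at the origin and C lies 22.4 along u from D, so C = 22.4·u = (19.20, -11.54). Tangency of A1 to both parallel lines with radius 3.3 puts R and T at D ± 3.3·n: R = (1.700, 2.829), T = (-1.700, -2.829). Equal radii place F and W the same way about C: F = C + 3.3·n = (20.90, -8.708), W = C − 3.3·n = (17.50, -14.37). So W.x = 17.50.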